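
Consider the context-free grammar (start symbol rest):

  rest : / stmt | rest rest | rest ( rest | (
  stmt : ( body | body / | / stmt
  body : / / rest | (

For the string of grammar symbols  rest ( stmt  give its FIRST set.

Add FIRST(rest) = { (, / }; rest is not nullable, stop.

{ (, / }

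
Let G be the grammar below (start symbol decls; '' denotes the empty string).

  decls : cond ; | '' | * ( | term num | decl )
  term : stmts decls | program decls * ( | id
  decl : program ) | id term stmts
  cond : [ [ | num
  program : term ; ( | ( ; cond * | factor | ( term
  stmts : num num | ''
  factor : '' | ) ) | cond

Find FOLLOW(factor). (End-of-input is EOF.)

In program : factor: factor is at the end, add FOLLOW(program) = { (, ), *, ;, [, id, num }.
Union: FOLLOW(factor) = { (, ), *, ;, [, id, num }.

{ (, ), *, ;, [, id, num }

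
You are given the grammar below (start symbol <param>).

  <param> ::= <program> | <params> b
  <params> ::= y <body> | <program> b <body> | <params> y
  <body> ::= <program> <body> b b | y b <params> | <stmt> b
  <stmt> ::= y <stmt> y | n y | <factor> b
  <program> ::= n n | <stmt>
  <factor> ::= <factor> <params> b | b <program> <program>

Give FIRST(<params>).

<params> ::= y <body> contributes {y}.
From <params> ::= <program> b <body>: add FIRST(<program>) = { b, n, y }.
From <params> ::= <params> y: add FIRST(<params>) = { b, n, y }.
Union: FIRST(<params>) = { b, n, y }.

{ b, n, y }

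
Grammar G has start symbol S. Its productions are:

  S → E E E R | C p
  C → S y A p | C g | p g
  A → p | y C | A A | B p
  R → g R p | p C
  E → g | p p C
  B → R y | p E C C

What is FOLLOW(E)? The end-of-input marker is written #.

{ g, p }

In S → E E E R: add FIRST(E E R) = { g, p }.
In S → E E E R: add FIRST(E R) = { g, p }.
In S → E E E R: add FIRST(R) = { g, p }.
In B → p E C C: add FIRST(C C) = { g, p }.
Union: FOLLOW(E) = { g, p }.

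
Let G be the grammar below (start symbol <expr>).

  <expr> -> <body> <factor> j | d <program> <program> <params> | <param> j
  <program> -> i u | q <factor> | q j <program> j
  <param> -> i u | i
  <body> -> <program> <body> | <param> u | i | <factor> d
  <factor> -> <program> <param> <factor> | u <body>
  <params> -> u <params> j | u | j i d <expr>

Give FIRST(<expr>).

From <expr> -> <body> <factor> j: add FIRST(<body>) = { i, q, u }.
<expr> -> d <program> <program> <params> contributes {d}.
From <expr> -> <param> j: add FIRST(<param>) = { i }.
Union: FIRST(<expr>) = { d, i, q, u }.

{ d, i, q, u }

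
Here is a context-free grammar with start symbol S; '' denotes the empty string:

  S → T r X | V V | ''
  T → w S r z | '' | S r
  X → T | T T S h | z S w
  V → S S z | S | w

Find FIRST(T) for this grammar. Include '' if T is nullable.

T → w S r z contributes {w}.
T → '' contributes ''.
From T → S r: S nullable, take FIRST(S) ∪ {r} = { r, w, z }.
Union: FIRST(T) = { r, w, z, '' }.

{ r, w, z, '' }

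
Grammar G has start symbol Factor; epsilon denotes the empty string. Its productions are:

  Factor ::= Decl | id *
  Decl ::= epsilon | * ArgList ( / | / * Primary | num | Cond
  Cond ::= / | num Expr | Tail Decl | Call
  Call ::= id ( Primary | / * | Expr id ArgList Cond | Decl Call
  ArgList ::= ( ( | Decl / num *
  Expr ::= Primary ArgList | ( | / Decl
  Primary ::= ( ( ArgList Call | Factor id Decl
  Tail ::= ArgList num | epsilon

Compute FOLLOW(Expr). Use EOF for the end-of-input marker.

In Cond ::= num Expr: Expr is at the end, add FOLLOW(Cond) = { EOF, (, *, /, id, num }.
In Call ::= Expr id ArgList Cond: add FIRST(id ArgList Cond) = { id }.
Union: FOLLOW(Expr) = { EOF, (, *, /, id, num }.

{ EOF, (, *, /, id, num }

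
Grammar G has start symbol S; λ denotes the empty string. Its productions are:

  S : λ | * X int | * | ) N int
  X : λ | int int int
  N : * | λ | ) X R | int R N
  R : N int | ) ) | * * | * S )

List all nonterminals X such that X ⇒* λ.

{ N, S, X }

Directly nullable (have an λ-production): S, X, N.
No other nonterminal has a production whose RHS symbols are all nullable.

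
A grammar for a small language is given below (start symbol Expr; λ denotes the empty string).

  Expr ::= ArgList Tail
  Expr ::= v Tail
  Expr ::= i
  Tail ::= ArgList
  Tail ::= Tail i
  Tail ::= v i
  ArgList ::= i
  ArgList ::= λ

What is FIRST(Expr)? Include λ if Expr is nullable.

From Expr ::= ArgList Tail: ArgList, Tail nullable, take FIRST(ArgList) ∪ FIRST(Tail) = { i, v }; also λ since the whole RHS is nullable.
Expr ::= v Tail contributes {v}.
Expr ::= i contributes {i}.
Union: FIRST(Expr) = { i, v, λ }.

{ i, v, λ }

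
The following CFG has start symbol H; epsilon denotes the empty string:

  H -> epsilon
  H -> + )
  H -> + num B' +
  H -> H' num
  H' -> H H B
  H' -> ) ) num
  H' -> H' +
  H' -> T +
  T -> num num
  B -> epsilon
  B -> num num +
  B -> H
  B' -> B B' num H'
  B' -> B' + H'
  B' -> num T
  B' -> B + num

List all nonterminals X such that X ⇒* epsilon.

Directly nullable (have an epsilon-production): H, B.
H' -> H H B with every symbol nullable, so H' is nullable.
No other nonterminal has a production whose RHS symbols are all nullable.

{ B, H, H' }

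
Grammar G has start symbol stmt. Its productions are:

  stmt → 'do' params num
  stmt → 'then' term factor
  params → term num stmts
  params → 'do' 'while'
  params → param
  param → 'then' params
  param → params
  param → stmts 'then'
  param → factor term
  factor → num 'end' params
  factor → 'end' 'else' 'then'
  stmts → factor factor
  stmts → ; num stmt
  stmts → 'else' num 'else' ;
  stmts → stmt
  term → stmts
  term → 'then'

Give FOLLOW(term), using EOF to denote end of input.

{ EOF, 'do', 'else', 'end', 'then', ;, num }

In stmt → 'then' term factor: add FIRST(factor) = { 'end', num }.
In params → term num stmts: add FIRST(num stmts) = { num }.
In param → factor term: term is at the end, add FOLLOW(param) = { EOF, 'do', 'else', 'end', 'then', ;, num }.
Union: FOLLOW(term) = { EOF, 'do', 'else', 'end', 'then', ;, num }.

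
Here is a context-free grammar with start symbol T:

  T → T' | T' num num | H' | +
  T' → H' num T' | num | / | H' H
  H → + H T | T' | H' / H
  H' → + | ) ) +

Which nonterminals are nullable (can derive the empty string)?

No nonterminal has an empty production or an RHS whose symbols are all nullable.

{ } (none)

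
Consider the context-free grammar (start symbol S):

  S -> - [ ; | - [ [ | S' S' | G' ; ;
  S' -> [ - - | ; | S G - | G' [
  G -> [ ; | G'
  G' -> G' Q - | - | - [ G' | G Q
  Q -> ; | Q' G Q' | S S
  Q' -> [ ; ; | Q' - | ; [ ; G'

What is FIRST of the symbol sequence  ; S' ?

; is a terminal; add {;} and stop.

{ ; }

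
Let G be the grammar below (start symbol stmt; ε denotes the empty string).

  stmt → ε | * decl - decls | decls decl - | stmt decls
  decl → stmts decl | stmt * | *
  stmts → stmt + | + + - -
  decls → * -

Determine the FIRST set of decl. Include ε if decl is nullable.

{ *, + }

From decl → stmts decl: add FIRST(stmts) = { *, + }.
From decl → stmt *: stmt nullable, take FIRST(stmt) ∪ {*} = { * }.
decl → * contributes {*}.
Union: FIRST(decl) = { *, + }.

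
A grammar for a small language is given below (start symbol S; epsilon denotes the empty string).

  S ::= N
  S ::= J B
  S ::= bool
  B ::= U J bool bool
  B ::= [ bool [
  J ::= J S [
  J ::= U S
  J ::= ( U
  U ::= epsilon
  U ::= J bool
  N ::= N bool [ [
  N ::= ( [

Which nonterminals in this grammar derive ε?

{ U }

Directly nullable (have an epsilon-production): U.
No other nonterminal has a production whose RHS symbols are all nullable.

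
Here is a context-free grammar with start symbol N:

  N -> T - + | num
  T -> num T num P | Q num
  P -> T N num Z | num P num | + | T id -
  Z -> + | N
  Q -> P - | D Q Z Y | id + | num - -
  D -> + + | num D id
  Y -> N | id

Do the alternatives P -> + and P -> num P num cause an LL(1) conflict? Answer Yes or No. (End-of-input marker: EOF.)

FIRST(+) = { + } and FIRST(num P num) = { num }.
The FIRST sets are disjoint and neither alternative is nullable — no conflict.

No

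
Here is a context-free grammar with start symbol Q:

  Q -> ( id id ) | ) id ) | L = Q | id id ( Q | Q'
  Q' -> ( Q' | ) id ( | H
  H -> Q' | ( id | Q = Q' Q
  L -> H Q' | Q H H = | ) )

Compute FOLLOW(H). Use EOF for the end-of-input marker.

In Q' -> H: H is at the end, add FOLLOW(Q') = { EOF, (, ), =, id }.
In L -> H Q': add FIRST(Q') = { (, ), id }.
In L -> Q H H =: add FIRST(H =) = { (, ), id }.
In L -> Q H H =: add FIRST(=) = { = }.
Union: FOLLOW(H) = { EOF, (, ), =, id }.

{ EOF, (, ), =, id }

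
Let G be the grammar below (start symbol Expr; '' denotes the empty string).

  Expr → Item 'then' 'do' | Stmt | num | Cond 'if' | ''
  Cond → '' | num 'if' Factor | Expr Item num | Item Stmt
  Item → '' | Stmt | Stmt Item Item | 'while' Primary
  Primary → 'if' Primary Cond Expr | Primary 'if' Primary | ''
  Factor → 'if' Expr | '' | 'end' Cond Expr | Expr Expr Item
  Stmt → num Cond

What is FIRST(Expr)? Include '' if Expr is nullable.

{ 'if', 'then', 'while', num, '' }

From Expr → Item 'then' 'do': Item nullable, take FIRST(Item) ∪ {'then'} = { 'then', 'while', num }.
From Expr → Stmt: add FIRST(Stmt) = { num }.
Expr → num contributes {num}.
From Expr → Cond 'if': Cond nullable, take FIRST(Cond) ∪ {'if'} = { 'if', 'then', 'while', num }.
Expr → '' contributes ''.
Union: FIRST(Expr) = { 'if', 'then', 'while', num, '' }.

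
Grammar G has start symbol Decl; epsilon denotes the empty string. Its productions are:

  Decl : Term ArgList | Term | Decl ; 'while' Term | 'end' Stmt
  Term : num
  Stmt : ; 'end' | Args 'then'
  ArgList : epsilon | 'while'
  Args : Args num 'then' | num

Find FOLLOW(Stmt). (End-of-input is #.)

In Decl : 'end' Stmt: Stmt is at the end, add FOLLOW(Decl) = { #, ; }.
Union: FOLLOW(Stmt) = { #, ; }.

{ #, ; }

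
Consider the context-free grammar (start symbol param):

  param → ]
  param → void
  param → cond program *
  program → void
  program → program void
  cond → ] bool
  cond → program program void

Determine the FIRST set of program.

program → void contributes {void}.
From program → program void: add FIRST(program) = { void }.
Union: FIRST(program) = { void }.

{ void }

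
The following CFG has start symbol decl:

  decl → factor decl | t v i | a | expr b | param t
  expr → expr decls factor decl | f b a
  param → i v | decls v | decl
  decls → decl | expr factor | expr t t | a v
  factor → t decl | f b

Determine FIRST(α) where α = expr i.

Add FIRST(expr) = { f }; expr is not nullable, stop.

{ f }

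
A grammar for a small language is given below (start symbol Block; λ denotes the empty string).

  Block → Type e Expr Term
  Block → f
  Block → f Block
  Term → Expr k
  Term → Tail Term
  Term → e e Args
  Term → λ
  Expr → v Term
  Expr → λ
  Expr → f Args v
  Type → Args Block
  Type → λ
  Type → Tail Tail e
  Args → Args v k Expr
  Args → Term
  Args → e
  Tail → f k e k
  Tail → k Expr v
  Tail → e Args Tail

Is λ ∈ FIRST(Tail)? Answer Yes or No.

Nullable nonterminals: Args, Expr, Term, Type.
No production of Tail has an RHS whose symbols are all nullable, so Tail is not nullable.

No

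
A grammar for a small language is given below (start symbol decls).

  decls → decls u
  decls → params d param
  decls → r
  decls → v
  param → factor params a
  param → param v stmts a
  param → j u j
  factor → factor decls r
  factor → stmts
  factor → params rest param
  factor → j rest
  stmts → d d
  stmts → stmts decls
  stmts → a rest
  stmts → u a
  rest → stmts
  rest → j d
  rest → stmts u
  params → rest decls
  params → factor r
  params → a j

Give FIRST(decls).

{ a, d, j, r, u, v }

From decls → decls u: add FIRST(decls) = { a, d, j, r, u, v }.
From decls → params d param: add FIRST(params) = { a, d, j, u }.
decls → r contributes {r}.
decls → v contributes {v}.
Union: FIRST(decls) = { a, d, j, r, u, v }.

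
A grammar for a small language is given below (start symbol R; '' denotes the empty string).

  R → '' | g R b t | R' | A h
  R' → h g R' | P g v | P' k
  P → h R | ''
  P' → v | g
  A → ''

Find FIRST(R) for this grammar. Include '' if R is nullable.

{ g, h, v, '' }

R → '' contributes ''.
R → g R b t contributes {g}.
From R → R': add FIRST(R') = { g, h, v }.
From R → A h: A nullable, take FIRST(A) ∪ {h} = { h }.
Union: FIRST(R) = { g, h, v, '' }.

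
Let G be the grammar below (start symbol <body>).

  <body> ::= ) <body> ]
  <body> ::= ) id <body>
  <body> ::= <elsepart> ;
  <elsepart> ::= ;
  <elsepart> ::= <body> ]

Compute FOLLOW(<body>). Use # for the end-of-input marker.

<body> is the start symbol, so # ∈ FOLLOW(<body>).
In <body> ::= ) <body> ]: add FIRST(]) = { ] }.
In <body> ::= ) id <body>: <body> is at the end, add FOLLOW(<body>) = { #, ] }.
In <elsepart> ::= <body> ]: add FIRST(]) = { ] }.
Union: FOLLOW(<body>) = { #, ] }.

{ #, ] }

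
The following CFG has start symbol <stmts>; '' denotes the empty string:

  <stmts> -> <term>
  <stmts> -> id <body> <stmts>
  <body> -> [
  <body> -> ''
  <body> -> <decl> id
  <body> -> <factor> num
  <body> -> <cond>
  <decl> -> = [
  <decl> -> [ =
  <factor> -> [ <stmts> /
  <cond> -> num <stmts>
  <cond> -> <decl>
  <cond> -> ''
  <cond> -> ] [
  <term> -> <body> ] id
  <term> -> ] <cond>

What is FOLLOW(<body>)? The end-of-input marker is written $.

{ =, [, ], id, num }

In <stmts> -> id <body> <stmts>: add FIRST(<stmts>) = { =, [, ], id, num }.
In <term> -> <body> ] id: add FIRST(] id) = { ] }.
Union: FOLLOW(<body>) = { =, [, ], id, num }.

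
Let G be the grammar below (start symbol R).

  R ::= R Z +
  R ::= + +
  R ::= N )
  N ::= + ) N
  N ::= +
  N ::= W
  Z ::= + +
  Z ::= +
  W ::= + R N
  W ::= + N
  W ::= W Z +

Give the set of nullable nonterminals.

{ } (none)

No nonterminal has an empty production or an RHS whose symbols are all nullable.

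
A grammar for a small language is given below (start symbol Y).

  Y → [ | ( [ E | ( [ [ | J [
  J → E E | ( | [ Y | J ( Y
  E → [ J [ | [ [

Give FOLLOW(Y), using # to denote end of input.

Y is the start symbol, so # ∈ FOLLOW(Y).
In J → [ Y: Y is at the end, add FOLLOW(J) = { (, [ }.
In J → J ( Y: Y is at the end, add FOLLOW(J) = { (, [ }.
Union: FOLLOW(Y) = { #, (, [ }.

{ #, (, [ }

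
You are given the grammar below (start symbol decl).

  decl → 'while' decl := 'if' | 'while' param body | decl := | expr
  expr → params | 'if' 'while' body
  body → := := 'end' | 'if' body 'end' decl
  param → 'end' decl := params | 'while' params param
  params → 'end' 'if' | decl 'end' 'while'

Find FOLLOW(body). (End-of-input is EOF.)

In decl → 'while' param body: body is at the end, add FOLLOW(decl) = { EOF, 'end', := }.
In expr → 'if' 'while' body: body is at the end, add FOLLOW(expr) = { EOF, 'end', := }.
In body → 'if' body 'end' decl: add FIRST('end' decl) = { 'end' }.
Union: FOLLOW(body) = { EOF, 'end', := }.

{ EOF, 'end', := }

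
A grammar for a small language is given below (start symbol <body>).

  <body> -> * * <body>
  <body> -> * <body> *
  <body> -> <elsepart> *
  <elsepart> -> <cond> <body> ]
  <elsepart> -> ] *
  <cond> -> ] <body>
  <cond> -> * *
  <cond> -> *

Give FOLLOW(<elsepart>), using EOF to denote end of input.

{ * }

In <body> -> <elsepart> *: add FIRST(*) = { * }.
Union: FOLLOW(<elsepart>) = { * }.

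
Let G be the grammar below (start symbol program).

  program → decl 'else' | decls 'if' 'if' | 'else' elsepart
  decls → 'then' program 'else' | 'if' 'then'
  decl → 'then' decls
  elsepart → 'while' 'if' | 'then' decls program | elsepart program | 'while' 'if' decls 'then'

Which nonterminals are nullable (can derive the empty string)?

{ } (none)

No nonterminal has an empty production or an RHS whose symbols are all nullable.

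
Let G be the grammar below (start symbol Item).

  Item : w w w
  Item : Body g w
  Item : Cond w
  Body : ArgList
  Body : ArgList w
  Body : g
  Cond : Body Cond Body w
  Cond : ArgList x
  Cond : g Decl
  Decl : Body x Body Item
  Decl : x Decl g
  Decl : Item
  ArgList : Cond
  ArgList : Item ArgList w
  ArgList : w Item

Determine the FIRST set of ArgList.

From ArgList : Cond: add FIRST(Cond) = { g, w }.
From ArgList : Item ArgList w: add FIRST(Item) = { g, w }.
ArgList : w Item contributes {w}.
Union: FIRST(ArgList) = { g, w }.

{ g, w }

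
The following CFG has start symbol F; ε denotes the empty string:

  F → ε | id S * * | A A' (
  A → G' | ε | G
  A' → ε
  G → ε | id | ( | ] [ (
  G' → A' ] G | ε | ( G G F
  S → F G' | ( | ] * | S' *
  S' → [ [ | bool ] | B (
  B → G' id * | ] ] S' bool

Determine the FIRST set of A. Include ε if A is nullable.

{ (, ], id, ε }

From A → G': add FIRST(G') = { (, ], ε } (including ε since G' is nullable).
A → ε contributes ε.
From A → G: add FIRST(G) = { (, ], id, ε } (including ε since G is nullable).
Union: FIRST(A) = { (, ], id, ε }.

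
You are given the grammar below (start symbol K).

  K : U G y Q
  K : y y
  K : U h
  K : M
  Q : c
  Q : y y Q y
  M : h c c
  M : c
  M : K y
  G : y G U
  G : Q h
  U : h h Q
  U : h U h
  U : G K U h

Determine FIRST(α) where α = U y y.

{ c, h, y }

Add FIRST(U) = { c, h, y }; U is not nullable, stop.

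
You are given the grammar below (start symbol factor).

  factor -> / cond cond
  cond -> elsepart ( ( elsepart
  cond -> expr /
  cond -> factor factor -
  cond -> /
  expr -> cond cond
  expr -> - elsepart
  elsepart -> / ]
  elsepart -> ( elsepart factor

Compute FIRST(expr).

{ (, -, / }

From expr -> cond cond: add FIRST(cond) = { (, -, / }.
expr -> - elsepart contributes {-}.
Union: FIRST(expr) = { (, -, / }.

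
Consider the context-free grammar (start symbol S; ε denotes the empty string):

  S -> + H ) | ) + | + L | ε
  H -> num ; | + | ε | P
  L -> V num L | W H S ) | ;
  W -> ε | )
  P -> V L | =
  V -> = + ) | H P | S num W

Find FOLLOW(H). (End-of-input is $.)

In S -> + H ): add FIRST()) = { ) }.
In L -> W H S ): add FIRST(S )) = { ), + }.
In V -> H P: add FIRST(P) = { ), +, =, num }.
Union: FOLLOW(H) = { ), +, =, num }.

{ ), +, =, num }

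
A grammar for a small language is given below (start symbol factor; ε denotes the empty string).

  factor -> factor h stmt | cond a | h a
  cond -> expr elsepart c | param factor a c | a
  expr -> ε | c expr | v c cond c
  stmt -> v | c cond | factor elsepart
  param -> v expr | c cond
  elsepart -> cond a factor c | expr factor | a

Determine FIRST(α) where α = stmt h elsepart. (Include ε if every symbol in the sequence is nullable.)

{ a, c, h, v }

Add FIRST(stmt) = { a, c, h, v }; stmt is not nullable, stop.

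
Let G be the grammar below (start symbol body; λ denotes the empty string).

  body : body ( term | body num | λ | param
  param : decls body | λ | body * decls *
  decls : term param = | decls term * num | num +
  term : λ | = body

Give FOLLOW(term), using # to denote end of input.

In body : body ( term: term is at the end, add FOLLOW(body) = { #, (, *, =, num }.
In decls : term param =: add FIRST(param =) = { (, *, =, num }.
In decls : decls term * num: add FIRST(* num) = { * }.
Union: FOLLOW(term) = { #, (, *, =, num }.

{ #, (, *, =, num }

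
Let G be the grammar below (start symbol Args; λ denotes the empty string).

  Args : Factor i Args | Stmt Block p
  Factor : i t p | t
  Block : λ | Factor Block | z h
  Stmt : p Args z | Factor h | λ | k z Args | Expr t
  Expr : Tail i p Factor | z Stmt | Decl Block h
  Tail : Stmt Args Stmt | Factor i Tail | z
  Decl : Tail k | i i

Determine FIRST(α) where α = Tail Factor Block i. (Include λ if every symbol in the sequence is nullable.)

{ i, k, p, t, z }

Add FIRST(Tail) = { i, k, p, t, z }; Tail is not nullable, stop.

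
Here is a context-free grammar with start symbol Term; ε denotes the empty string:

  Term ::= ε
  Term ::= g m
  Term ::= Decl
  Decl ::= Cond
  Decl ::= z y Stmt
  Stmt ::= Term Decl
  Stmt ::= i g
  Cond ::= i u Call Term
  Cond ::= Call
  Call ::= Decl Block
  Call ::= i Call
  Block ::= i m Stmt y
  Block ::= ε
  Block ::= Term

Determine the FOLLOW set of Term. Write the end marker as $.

{ $, g, i, y, z }

Term is the start symbol, so $ ∈ FOLLOW(Term).
In Stmt ::= Term Decl: add FIRST(Decl) = { i, z }.
In Cond ::= i u Call Term: Term is at the end, add FOLLOW(Cond) = { $, g, i, y, z }.
In Block ::= Term: Term is at the end, add FOLLOW(Block) = { $, g, i, y, z }.
Union: FOLLOW(Term) = { $, g, i, y, z }.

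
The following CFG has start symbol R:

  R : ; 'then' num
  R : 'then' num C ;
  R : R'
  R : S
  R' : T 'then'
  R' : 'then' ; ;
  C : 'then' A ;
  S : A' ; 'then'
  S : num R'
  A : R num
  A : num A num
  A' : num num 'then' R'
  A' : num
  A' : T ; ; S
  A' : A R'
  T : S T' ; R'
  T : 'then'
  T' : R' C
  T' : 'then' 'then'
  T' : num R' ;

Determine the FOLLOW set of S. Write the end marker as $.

{ $, 'then', ;, num }

In R : S: S is at the end, add FOLLOW(R) = { $, num }.
In A' : T ; ; S: S is at the end, add FOLLOW(A') = { ; }.
In T : S T' ; R': add FIRST(T' ; R') = { 'then', ;, num }.
Union: FOLLOW(S) = { $, 'then', ;, num }.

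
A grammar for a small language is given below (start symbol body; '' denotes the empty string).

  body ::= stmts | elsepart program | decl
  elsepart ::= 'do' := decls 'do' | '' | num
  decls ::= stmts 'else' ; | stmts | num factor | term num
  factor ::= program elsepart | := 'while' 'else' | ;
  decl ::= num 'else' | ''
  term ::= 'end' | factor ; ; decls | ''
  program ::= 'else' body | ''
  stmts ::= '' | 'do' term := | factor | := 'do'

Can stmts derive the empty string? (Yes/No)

Yes

stmts has an ''-production, so stmts ⇒ ''.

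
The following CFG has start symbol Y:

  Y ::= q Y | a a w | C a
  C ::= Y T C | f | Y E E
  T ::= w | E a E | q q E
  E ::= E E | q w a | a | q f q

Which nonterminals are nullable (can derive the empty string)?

{ } (none)

No nonterminal has an empty production or an RHS whose symbols are all nullable.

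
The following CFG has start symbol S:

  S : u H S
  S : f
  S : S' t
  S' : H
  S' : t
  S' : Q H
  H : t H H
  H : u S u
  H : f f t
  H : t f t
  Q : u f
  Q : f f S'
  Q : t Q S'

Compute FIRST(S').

From S' : H: add FIRST(H) = { f, t, u }.
S' : t contributes {t}.
From S' : Q H: add FIRST(Q) = { f, t, u }.
Union: FIRST(S') = { f, t, u }.

{ f, t, u }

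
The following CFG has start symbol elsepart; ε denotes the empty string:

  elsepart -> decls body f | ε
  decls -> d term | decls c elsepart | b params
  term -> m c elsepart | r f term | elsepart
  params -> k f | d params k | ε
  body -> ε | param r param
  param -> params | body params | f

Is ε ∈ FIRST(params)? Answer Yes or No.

params has an ε-production, so params ⇒ ε.

Yes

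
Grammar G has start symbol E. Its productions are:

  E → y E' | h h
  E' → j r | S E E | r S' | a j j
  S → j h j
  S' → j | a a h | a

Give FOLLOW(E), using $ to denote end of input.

{ $, h, y }

E is the start symbol, so $ ∈ FOLLOW(E).
In E' → S E E: add FIRST(E) = { h, y }.
In E' → S E E: E is at the end, add FOLLOW(E') = { $, h, y }.
Union: FOLLOW(E) = { $, h, y }.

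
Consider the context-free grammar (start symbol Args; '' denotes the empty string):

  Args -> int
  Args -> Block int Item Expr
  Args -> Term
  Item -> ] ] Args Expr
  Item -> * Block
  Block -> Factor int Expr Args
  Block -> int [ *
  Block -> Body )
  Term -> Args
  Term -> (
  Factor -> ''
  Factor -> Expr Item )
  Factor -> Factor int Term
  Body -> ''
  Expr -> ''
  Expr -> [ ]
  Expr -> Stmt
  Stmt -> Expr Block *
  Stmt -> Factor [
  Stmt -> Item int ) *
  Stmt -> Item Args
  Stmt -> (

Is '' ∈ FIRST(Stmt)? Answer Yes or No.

Nullable nonterminals: Body, Expr, Factor.
No production of Stmt has an RHS whose symbols are all nullable, so Stmt is not nullable.

No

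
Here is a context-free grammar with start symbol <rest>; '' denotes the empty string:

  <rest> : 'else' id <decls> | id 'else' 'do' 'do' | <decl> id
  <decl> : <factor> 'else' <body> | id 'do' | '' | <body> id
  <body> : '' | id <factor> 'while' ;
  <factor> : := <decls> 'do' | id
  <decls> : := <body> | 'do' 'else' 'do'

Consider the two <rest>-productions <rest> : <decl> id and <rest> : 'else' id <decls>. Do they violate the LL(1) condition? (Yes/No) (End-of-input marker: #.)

No

FIRST(<decl> id) = { :=, id } and FIRST('else' id <decls>) = { 'else' }.
The FIRST sets are disjoint and neither alternative is nullable — no conflict.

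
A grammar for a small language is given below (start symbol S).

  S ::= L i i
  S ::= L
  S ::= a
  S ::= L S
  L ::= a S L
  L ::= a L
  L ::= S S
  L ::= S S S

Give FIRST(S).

{ a }

From S ::= L i i: add FIRST(L) = { a }.
From S ::= L: add FIRST(L) = { a }.
S ::= a contributes {a}.
From S ::= L S: add FIRST(L) = { a }.
Union: FIRST(S) = { a }.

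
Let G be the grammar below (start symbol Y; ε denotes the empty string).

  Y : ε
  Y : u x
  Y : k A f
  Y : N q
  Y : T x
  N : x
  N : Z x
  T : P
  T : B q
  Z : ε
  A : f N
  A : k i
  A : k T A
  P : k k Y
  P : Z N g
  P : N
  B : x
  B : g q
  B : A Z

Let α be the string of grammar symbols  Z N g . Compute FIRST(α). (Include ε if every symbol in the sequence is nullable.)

{ x }

Add FIRST(Z)\{ε} = {  }; Z is nullable, continue.
Add FIRST(N) = { x }; N is not nullable, stop.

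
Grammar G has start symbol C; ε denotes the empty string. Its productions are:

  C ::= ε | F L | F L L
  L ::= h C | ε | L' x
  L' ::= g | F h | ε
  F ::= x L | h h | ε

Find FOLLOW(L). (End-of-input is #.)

{ #, g, h, x }

In C ::= F L: L is at the end, add FOLLOW(C) = { #, g, h, x }.
In C ::= F L L: add FIRST(L)\{ε} = { g, h, x }.
  Since L is nullable, also add FOLLOW(C) = { #, g, h, x }.
In C ::= F L L: L is at the end, add FOLLOW(C) = { #, g, h, x }.
In F ::= x L: L is at the end, add FOLLOW(F) = { #, g, h, x }.
Union: FOLLOW(L) = { #, g, h, x }.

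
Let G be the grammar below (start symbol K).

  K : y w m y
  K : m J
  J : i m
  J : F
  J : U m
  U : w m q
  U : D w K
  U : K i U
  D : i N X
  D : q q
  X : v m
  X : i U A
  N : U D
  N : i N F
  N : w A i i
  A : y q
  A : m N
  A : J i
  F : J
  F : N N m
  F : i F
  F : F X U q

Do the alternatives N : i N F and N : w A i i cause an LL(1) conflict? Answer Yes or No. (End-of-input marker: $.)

No

FIRST(i N F) = { i } and FIRST(w A i i) = { w }.
The FIRST sets are disjoint and neither alternative is nullable — no conflict.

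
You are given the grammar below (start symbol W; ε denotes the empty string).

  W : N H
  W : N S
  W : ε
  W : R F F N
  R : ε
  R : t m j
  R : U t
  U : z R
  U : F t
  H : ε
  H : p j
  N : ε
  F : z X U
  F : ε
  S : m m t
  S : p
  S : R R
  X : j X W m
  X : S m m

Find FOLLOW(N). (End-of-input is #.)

In W : N H: add FIRST(H)\{ε} = { p }.
  Since H is nullable, also add FOLLOW(W) = { #, m }.
In W : N S: add FIRST(S)\{ε} = { m, p, t, z }.
  Since S is nullable, also add FOLLOW(W) = { #, m }.
In W : R F F N: N is at the end, add FOLLOW(W) = { #, m }.
Union: FOLLOW(N) = { #, m, p, t, z }.

{ #, m, p, t, z }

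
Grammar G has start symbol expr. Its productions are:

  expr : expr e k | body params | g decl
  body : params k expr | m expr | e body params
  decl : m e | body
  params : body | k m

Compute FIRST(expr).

From expr : expr e k: add FIRST(expr) = { e, g, k, m }.
From expr : body params: add FIRST(body) = { e, k, m }.
expr : g decl contributes {g}.
Union: FIRST(expr) = { e, g, k, m }.

{ e, g, k, m }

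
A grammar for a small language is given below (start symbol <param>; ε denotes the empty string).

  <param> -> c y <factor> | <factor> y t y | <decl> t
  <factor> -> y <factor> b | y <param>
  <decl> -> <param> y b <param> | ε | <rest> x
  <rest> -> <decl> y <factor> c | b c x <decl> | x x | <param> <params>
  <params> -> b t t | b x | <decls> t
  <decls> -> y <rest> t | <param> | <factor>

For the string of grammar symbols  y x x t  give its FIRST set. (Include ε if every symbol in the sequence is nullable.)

{ y }

y is a terminal; add {y} and stop.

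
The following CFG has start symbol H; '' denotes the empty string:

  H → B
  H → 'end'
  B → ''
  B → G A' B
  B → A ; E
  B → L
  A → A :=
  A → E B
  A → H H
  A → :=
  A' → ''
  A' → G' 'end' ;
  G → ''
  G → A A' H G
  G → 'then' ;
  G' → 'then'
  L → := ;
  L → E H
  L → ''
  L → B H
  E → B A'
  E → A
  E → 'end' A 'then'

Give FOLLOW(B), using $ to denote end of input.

In H → B: B is at the end, add FOLLOW(H) = { $, 'end', 'then', :=, ; }.
In B → G A' B: B is at the end, add FOLLOW(B) = { $, 'end', 'then', :=, ; }.
In A → E B: B is at the end, add FOLLOW(A) = { $, 'end', 'then', :=, ; }.
In L → B H: add FIRST(H)\{''} = { 'end', 'then', :=, ; }.
  Since H is nullable, also add FOLLOW(L) = { $, 'end', 'then', :=, ; }.
In E → B A': add FIRST(A')\{''} = { 'then' }.
  Since A' is nullable, also add FOLLOW(E) = { $, 'end', 'then', :=, ; }.
Union: FOLLOW(B) = { $, 'end', 'then', :=, ; }.

{ $, 'end', 'then', :=, ; }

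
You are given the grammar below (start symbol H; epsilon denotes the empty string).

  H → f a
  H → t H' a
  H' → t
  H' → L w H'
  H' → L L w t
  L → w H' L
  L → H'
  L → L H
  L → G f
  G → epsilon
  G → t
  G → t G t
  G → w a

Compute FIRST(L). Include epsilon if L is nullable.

{ f, t, w }

L → w H' L contributes {w}.
From L → H': add FIRST(H') = { f, t, w }.
From L → L H: add FIRST(L) = { f, t, w }.
From L → G f: G nullable, take FIRST(G) ∪ {f} = { f, t, w }.
Union: FIRST(L) = { f, t, w }.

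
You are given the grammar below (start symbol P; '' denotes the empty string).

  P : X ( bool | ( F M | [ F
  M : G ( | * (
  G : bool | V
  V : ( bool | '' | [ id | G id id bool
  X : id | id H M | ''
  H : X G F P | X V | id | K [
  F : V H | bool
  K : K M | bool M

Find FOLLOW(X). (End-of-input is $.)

{ $, (, *, [, bool, id }

In P : X ( bool: add FIRST(( bool) = { ( }.
In H : X G F P: add FIRST(G F P) = { (, [, bool, id }.
In H : X V: add FIRST(V)\{''} = { (, [, bool, id }.
  Since V is nullable, also add FOLLOW(H) = { $, (, *, [, bool, id }.
Union: FOLLOW(X) = { $, (, *, [, bool, id }.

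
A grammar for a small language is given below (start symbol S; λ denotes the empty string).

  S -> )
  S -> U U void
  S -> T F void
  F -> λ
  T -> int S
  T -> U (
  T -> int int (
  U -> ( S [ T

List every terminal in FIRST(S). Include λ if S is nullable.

{ (, ), int }

S -> ) contributes {)}.
From S -> U U void: add FIRST(U) = { ( }.
From S -> T F void: add FIRST(T) = { (, int }.
Union: FIRST(S) = { (, ), int }.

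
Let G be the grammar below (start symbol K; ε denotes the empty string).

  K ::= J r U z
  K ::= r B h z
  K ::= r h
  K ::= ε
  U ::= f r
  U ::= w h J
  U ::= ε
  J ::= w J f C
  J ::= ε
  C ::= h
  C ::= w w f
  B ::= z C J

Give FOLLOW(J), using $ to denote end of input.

{ f, h, r, z }

In K ::= J r U z: add FIRST(r U z) = { r }.
In U ::= w h J: J is at the end, add FOLLOW(U) = { z }.
In J ::= w J f C: add FIRST(f C) = { f }.
In B ::= z C J: J is at the end, add FOLLOW(B) = { h }.
Union: FOLLOW(J) = { f, h, r, z }.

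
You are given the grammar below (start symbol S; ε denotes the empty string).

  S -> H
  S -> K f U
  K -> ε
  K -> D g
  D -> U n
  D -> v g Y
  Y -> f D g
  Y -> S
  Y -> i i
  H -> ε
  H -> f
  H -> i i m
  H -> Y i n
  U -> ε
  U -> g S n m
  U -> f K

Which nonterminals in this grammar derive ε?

{ H, K, S, U, Y }

Directly nullable (have an ε-production): K, H, U.
S -> H with every symbol nullable, so S is nullable.
Y -> S with every symbol nullable, so Y is nullable.
No other nonterminal has a production whose RHS symbols are all nullable.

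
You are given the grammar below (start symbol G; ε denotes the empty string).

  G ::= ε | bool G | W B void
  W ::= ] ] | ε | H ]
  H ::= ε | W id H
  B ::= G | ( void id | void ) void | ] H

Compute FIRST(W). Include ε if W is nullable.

{ ], id, ε }

W ::= ] ] contributes {]}.
W ::= ε contributes ε.
From W ::= H ]: H nullable, take FIRST(H) ∪ {]} = { ], id }.
Union: FIRST(W) = { ], id, ε }.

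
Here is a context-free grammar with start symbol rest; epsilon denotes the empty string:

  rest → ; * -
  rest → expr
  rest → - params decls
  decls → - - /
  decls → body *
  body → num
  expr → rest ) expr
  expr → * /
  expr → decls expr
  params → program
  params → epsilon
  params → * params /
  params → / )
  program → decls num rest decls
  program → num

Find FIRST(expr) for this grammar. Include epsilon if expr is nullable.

From expr → rest ) expr: add FIRST(rest) = { *, -, ;, num }.
expr → * / contributes {*}.
From expr → decls expr: add FIRST(decls) = { -, num }.
Union: FIRST(expr) = { *, -, ;, num }.

{ *, -, ;, num }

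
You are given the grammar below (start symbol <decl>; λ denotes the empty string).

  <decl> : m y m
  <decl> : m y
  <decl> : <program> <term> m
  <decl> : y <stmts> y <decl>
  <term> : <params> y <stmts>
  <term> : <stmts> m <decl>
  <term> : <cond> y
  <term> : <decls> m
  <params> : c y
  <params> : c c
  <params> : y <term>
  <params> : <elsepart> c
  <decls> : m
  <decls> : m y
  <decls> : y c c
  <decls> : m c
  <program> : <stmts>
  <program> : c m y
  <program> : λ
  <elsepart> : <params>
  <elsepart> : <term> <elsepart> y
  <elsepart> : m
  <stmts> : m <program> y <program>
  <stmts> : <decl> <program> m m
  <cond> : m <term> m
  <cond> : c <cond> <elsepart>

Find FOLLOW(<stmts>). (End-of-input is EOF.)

In <decl> : y <stmts> y <decl>: add FIRST(y <decl>) = { y }.
In <term> : <params> y <stmts>: <stmts> is at the end, add FOLLOW(<term>) = { c, m, y }.
In <term> : <stmts> m <decl>: add FIRST(m <decl>) = { m }.
In <program> : <stmts>: <stmts> is at the end, add FOLLOW(<program>) = { c, m, y }.
Union: FOLLOW(<stmts>) = { c, m, y }.

{ c, m, y }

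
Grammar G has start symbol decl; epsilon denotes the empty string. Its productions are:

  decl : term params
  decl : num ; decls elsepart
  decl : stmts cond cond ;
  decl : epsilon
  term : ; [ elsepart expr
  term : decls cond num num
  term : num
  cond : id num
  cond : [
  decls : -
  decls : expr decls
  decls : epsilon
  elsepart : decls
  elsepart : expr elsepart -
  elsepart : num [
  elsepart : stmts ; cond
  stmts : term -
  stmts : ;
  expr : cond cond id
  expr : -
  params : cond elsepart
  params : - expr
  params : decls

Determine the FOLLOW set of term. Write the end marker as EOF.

{ EOF, -, [, id }

In decl : term params: add FIRST(params)\{epsilon} = { -, [, id }.
  Since params is nullable, also add FOLLOW(decl) = { EOF }.
In stmts : term -: add FIRST(-) = { - }.
Union: FOLLOW(term) = { EOF, -, [, id }.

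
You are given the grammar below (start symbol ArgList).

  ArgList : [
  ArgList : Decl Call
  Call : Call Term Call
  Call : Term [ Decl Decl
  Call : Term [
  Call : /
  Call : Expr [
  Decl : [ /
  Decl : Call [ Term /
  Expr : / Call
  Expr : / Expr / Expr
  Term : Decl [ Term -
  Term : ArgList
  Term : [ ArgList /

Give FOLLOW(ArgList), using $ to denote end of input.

{ $, -, /, [ }

ArgList is the start symbol, so $ ∈ FOLLOW(ArgList).
In Term : ArgList: ArgList is at the end, add FOLLOW(Term) = { -, /, [ }.
In Term : [ ArgList /: add FIRST(/) = { / }.
Union: FOLLOW(ArgList) = { $, -, /, [ }.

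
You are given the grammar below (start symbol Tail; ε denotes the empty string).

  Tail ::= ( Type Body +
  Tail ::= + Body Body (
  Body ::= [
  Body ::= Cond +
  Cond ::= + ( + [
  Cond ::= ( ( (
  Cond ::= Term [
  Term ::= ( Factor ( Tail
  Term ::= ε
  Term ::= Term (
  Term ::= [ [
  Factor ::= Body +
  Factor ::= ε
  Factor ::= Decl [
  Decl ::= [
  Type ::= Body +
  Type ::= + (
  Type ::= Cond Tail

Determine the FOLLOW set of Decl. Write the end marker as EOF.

In Factor ::= Decl [: add FIRST([) = { [ }.
Union: FOLLOW(Decl) = { [ }.

{ [ }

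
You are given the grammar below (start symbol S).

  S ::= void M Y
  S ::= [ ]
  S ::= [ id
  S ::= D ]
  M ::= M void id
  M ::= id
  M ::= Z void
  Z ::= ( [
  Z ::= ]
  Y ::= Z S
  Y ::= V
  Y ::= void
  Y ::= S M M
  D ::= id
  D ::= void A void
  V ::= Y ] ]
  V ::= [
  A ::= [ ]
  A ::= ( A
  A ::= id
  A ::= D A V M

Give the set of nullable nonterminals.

{ } (none)

No nonterminal has an empty production or an RHS whose symbols are all nullable.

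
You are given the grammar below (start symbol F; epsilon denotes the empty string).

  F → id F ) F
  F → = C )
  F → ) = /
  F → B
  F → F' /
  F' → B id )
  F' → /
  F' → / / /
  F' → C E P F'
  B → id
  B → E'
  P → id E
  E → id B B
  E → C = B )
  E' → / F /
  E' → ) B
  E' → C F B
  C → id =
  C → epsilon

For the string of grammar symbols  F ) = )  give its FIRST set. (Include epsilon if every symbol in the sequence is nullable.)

Add FIRST(F) = { ), /, =, id }; F is not nullable, stop.

{ ), /, =, id }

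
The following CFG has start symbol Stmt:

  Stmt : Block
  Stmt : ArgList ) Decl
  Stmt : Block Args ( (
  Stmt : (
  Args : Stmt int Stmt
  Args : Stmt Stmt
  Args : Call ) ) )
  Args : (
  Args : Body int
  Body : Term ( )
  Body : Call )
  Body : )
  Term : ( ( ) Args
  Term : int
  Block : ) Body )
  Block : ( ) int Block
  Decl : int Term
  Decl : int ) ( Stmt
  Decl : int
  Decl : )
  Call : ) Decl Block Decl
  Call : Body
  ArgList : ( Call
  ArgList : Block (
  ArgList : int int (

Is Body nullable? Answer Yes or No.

No nonterminal in this grammar is nullable.
No production of Body has an RHS whose symbols are all nullable, so Body is not nullable.

No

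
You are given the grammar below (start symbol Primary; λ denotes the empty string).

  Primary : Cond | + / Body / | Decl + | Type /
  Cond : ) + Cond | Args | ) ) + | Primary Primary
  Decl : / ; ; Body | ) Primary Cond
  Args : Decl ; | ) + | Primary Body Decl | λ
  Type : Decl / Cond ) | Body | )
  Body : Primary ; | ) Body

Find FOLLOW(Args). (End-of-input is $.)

{ $, ), +, /, ; }

In Cond : Args: Args is at the end, add FOLLOW(Cond) = { $, ), +, /, ; }.
Union: FOLLOW(Args) = { $, ), +, /, ; }.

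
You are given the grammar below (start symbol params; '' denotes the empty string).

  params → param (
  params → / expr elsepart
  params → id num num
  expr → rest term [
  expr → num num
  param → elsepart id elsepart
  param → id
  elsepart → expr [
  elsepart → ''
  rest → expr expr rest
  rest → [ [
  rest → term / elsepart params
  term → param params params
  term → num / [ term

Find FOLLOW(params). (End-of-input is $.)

{ $, /, [, id, num }

params is the start symbol, so $ ∈ FOLLOW(params).
In rest → term / elsepart params: params is at the end, add FOLLOW(rest) = { [, id, num }.
In term → param params params: add FIRST(params) = { /, [, id, num }.
In term → param params params: params is at the end, add FOLLOW(term) = { /, [ }.
Union: FOLLOW(params) = { $, /, [, id, num }.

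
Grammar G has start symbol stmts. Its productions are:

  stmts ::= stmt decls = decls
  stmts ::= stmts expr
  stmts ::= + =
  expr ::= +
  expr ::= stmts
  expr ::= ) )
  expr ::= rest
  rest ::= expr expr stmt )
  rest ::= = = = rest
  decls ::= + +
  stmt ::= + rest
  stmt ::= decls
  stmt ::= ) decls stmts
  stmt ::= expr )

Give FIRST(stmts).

{ ), +, = }

From stmts ::= stmt decls = decls: add FIRST(stmt) = { ), +, = }.
From stmts ::= stmts expr: add FIRST(stmts) = { ), +, = }.
stmts ::= + = contributes {+}.
Union: FIRST(stmts) = { ), +, = }.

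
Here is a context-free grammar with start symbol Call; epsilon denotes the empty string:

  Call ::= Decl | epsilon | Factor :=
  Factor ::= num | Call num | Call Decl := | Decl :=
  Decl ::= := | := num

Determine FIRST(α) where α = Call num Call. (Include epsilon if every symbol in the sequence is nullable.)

{ :=, num }

Add FIRST(Call)\{epsilon} = { :=, num }; Call is nullable, continue.
num is a terminal; add {num} and stop.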